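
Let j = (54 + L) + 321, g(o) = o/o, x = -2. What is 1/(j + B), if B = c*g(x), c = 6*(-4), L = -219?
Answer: 1/132 ≈ 0.0075758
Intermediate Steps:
c = -24
g(o) = 1
j = 156 (j = (54 - 219) + 321 = -165 + 321 = 156)
B = -24 (B = -24*1 = -24)
1/(j + B) = 1/(156 - 24) = 1/132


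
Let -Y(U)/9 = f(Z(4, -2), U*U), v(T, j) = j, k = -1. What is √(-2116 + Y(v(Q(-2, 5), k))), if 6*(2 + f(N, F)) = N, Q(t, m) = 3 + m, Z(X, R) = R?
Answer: I*√2095 ≈ 45.771*I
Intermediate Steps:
f(N, F) = -2 + N/6
Y(U) = 21 (Y(U) = -9*(-2 + (⅙)*(-2)) = -9*(-2 - ⅓) = -9*(-7/3) = 21)
√(-2116 + Y(v(Q(-2, 5), k))) = √(-2116 + 21) = √(-2095) = I*√2095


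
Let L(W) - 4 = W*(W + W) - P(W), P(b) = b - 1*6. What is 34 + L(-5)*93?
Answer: 6079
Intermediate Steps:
P(b) = -6 + b (P(b) = b - 6 = -6 + b)
L(W) = 10 - W + 2*W**2 (L(W) = 4 + (W*(W + W) - (-6 + W)) = 4 + (W*(2*W) + (6 - W)) = 4 + (2*W**2 + (6 - W)) = 4 + (6 - W + 2*W**2) = 10 - W + 2*W**2)
34 + L(-5)*93 = 34 + (10 - 1*(-5) + 2*(-5)**2)*93 = 34 + (10 + 5 + 2*25)*93 = 34 + (10 + 5 + 50)*93 = 34 + 65*93 = 34 + 6045 = 6079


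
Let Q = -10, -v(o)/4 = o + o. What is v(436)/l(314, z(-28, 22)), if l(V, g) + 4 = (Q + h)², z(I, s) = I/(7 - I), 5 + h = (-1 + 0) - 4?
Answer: -872/99 ≈ -8.8081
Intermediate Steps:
v(o) = -8*o (v(o) = -4*(o + o) = -8*o)
h = -10 (h = -5 + ((-1 + 0) - 4) = -5 + (-1 - 4) = -5 - 5 = -10)
l(V, g) = 396 (l(V, g) = -4 + (-10 - 10)² = -4 + (-20)² = -4 + 400 = 396)
v(436)/l(314, z(-28, 22)) = -8*436/396 = -3488*1/396 = -872/99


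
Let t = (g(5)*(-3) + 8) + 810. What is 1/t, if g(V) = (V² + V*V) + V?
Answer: 1/653 ≈ 0.0015314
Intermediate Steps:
g(V) = V + 2*V² (g(V) = (V² + V²) + V = 2*V² + V = V + 2*V²)
t = 653 (t = ((5*(1 + 2*5))*(-3) + 8) + 810 = ((5*(1 + 10))*(-3) + 8) + 810 = ((5*11)*(-3) + 8) + 810 = (55*(-3) + 8) + 810 = (-165 + 8) + 810 = -157 + 810 = 653)
1/t = 1/653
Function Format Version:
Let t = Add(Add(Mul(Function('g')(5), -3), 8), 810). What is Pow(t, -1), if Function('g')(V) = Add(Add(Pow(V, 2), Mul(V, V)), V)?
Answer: Rational(1, 653) ≈ 0.0015314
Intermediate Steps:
Function('g')(V) = Add(V, Mul(2, Pow(V, 2))) (Function('g')(V) = Add(Add(Pow(V, 2), Pow(V, 2)), V) = Add(Mul(2, Pow(V, 2)), V) = Add(V, Mul(2, Pow(V, 2))))
t = 653 (t = Add(Add(Mul(Mul(5, Add(1, Mul(2, 5))), -3), 8), 810) = Add(Add(Mul(Mul(5, Add(1, 10)), -3), 8), 810) = Add(Add(Mul(Mul(5, 11), -3), 8), 810) = Add(Add(Mul(55, -3), 8), 810) = Add(Add(-165, 8), 810) = Add(-157, 810) = 653)
Pow(t, -1) = Pow(653, -1) = Rational(1, 653)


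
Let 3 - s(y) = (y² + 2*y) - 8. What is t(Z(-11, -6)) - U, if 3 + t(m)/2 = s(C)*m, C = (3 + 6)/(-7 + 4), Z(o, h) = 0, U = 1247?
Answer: -1253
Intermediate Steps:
C = -3 (C = 9/(-3) = 9*(-⅓) = -3)
s(y) = 11 - y² - 2*y (s(y) = 3 - ((y² + 2*y) - 8) = 3 - (-8 + y² + 2*y) = 3 + (8 - y² - 2*y) = 11 - y² - 2*y)
t(m) = -6 + 16*m (t(m) = -6 + 2*((11 - 1*(-3)² - 2*(-3))*m) = -6 + 2*((11 - 1*9 + 6)*m) = -6 + 2*((11 - 9 + 6)*m) = -6 + 2*(8*m) = -6 + 16*m)
t(Z(-11, -6)) - U = (-6 + 16*0) - 1*1247 = (-6 + 0) - 1247 = -6 - 1247 = -1253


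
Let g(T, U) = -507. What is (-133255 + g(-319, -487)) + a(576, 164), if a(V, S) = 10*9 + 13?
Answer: -133659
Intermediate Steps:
a(V, S) = 103 (a(V, S) = 90 + 13 = 103)
(-133255 + g(-319, -487)) + a(576, 164) = (-133255 - 507) + 103 = -133762 + 103 = -133659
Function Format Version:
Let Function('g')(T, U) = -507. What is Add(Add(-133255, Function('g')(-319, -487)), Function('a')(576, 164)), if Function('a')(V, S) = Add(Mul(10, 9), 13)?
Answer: -133659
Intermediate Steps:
Function('a')(V, S) = 103 (Function('a')(V, S) = Add(90, 13) = 103)
Add(Add(-133255, Function('g')(-319, -487)), Function('a')(576, 164)) = Add(Add(-133255, -507), 103) = Add(-133762, 103) = -133659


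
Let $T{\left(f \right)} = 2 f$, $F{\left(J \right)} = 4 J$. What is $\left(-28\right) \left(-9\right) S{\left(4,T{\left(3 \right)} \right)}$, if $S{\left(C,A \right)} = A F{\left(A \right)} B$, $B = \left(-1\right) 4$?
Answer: $-145152$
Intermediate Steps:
$B = -4$
$S{\left(C,A \right)} = - 16 A^{2}$ ($S{\left(C,A \right)} = A 4 A \left(-4\right) = 4 A^{2} \left(-4\right) = - 16 A^{2}$)
$\left(-28\right) \left(-9\right) S{\left(4,T{\left(3 \right)} \right)} = \left(-28\right) \left(-9\right) \left(- 16 \left(2 \cdot 3\right)^{2}\right) = 252 \left(- 16 \cdot 6^{2}\right) = 252 \left(\left(-16\right) 36\right) = 252 \left(-576\right) = -145152$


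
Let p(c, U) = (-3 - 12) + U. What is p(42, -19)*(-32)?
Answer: 1088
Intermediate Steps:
p(c, U) = -15 + U
p(42, -19)*(-32) = (-15 - 19)*(-32) = -34*(-32) = 1088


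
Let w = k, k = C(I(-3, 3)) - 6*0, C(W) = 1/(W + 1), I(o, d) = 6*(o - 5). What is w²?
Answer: 1/2209 ≈ 0.00045269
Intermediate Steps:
I(o, d) = -30 + 6*o (I(o, d) = 6*(-5 + o) = -30 + 6*o)
C(W) = 1/(1 + W)
k = -1/47 (k = 1/(1 + (-30 + 6*(-3))) - 6*0 = 1/(1 + (-30 - 18)) + 0 = 1/(1 - 48) + 0 = 1/(-47) + 0 = -1/47 + 0 = -1/47 ≈ -0.021277)
w = -1/47 ≈ -0.021277
w² = (-1/47)² = 1/2209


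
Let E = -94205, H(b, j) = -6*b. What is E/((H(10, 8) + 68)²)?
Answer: -94205/64 ≈ -1472.0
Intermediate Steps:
E/((H(10, 8) + 68)²) = -94205/(-6*10 + 68)² = -94205/(-60 + 68)² = -94205/(8²) = -94205/64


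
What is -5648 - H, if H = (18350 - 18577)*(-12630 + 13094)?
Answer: 99680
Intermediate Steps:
H = -105328 (H = -227*464 = -105328)
-5648 - H = -5648 - 1*(-105328) = -5648 + 105328 = 99680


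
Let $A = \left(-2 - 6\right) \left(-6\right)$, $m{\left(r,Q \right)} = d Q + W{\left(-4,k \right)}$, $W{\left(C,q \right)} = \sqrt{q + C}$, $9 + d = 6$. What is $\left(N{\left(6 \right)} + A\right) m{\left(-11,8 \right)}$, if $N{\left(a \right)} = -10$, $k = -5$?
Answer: $-912 + 114 i \approx -912.0 + 114.0 i$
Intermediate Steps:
$d = -3$ ($d = -9 + 6 = -3$)
$W{\left(C,q \right)} = \sqrt{C + q}$
$m{\left(r,Q \right)} = - 3 Q + 3 i$ ($m{\left(r,Q \right)} = - 3 Q + \sqrt{-4 - 5} = - 3 Q + \sqrt{-9} = - 3 Q + 3 i$)
$A = 48$ ($A = \left(-8\right) \left(-6\right) = 48$)
$\left(N{\left(6 \right)} + A\right) m{\left(-11,8 \right)} = \left(-10 + 48\right) \left(\left(-3\right) 8 + 3 i\right) = 38 \left(-24 + 3 i\right) = -912 + 114 i$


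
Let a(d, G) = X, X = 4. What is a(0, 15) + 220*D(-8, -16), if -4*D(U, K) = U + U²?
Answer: -3076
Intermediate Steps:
D(U, K) = -U/4 - U²/4 (D(U, K) = -(U + U²)/4 = -U/4 - U²/4)
a(d, G) = 4
a(0, 15) + 220*D(-8, -16) = 4 + 220*(-¼*(-8)*(1 - 8)) = 4 + 220*(-¼*(-8)*(-7)) = 4 + 220*(-14) = 4 - 3080 = -3076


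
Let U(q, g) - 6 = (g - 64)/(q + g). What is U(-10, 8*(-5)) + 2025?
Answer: 50827/25 ≈ 2033.1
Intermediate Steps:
U(q, g) = 6 + (-64 + g)/(g + q) (U(q, g) = 6 + (g - 64)/(q + g) = 6 + (-64 + g)/(g + q))
U(-10, 8*(-5)) + 2025 = (-64 + 6*(-10) + 7*(8*(-5)))/(8*(-5) - 10) + 2025 = (-64 - 60 + 7*(-40))/(-40 - 10) + 2025 = (-64 - 60 - 280)/(-50) + 2025 = -1/50*(-404) + 2025 = 202/25 + 2025 = 50827/25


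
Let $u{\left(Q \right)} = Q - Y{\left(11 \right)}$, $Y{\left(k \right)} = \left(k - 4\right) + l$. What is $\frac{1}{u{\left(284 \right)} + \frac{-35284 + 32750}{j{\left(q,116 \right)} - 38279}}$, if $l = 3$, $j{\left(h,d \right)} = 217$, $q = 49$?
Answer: $\frac{19031}{5215761} \approx 0.0036487$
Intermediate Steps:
$Y{\left(k \right)} = -1 + k$ ($Y{\left(k \right)} = \left(k - 4\right) + 3 = \left(-4 + k\right) + 3 = -1 + k$)
$u{\left(Q \right)} = -10 + Q$ ($u{\left(Q \right)} = Q - \left(-1 + 11\right) = Q - 10 = -10 + Q$)
$\frac{1}{u{\left(284 \right)} + \frac{-35284 + 32750}{j{\left(q,116 \right)} - 38279}} = \frac{1}{\left(-10 + 284\right) + \frac{-35284 + 32750}{217 - 38279}} = \frac{1}{274 - \frac{2534}{-38062}} = \frac{1}{274 - - \frac{1267}{19031}} = \frac{1}{274 + \frac{1267}{19031}} = \frac{1}{\frac{5215761}{19031}} = \frac{19031}{5215761}$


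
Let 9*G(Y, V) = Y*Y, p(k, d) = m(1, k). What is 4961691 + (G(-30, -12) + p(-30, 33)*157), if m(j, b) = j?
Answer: 4961948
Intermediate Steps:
p(k, d) = 1
G(Y, V) = Y²/9 (G(Y, V) = (Y*Y)/9 = Y²/9)
4961691 + (G(-30, -12) + p(-30, 33)*157) = 4961691 + ((⅑)*(-30)² + 1*157) = 4961691 + ((⅑)*900 + 157) = 4961691 + (100 + 157) = 4961691 + 257 = 4961948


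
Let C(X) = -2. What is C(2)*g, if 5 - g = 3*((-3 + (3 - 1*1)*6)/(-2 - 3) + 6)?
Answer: 76/5 ≈ 15.200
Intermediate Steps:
g = -38/5 (g = 5 - 3*((-3 + (3 - 1*1)*6)/(-2 - 3) + 6) = 5 - 3*((-3 + (3 - 1)*6)/(-5) + 6) = 5 - 3*((-3 + 2*6)*(-⅕) + 6) = 5 - 3*((-3 + 12)*(-⅕) + 6) = 5 - 3*(9*(-⅕) + 6) = 5 - 3*(-9/5 + 6) = 5 - 3*21/5 = 5 - 1*63/5 = 5 - 63/5 = -38/5 ≈ -7.6000)
C(2)*g = -2*(-38/5) = 76/5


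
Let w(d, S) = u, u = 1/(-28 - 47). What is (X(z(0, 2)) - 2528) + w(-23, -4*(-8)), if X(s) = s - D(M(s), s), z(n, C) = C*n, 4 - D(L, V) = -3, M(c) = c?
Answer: -190126/75 ≈ -2535.0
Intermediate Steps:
D(L, V) = 7 (D(L, V) = 4 - 1*(-3) = 4 + 3 = 7)
u = -1/75 (u = 1/(-75) = -1/75 ≈ -0.013333)
w(d, S) = -1/75
X(s) = -7 + s (X(s) = s - 1*7 = s - 7 = -7 + s)
(X(z(0, 2)) - 2528) + w(-23, -4*(-8)) = ((-7 + 2*0) - 2528) - 1/75 = ((-7 + 0) - 2528) - 1/75 = (-7 - 2528) - 1/75 = -2535 - 1/75 = -190126/75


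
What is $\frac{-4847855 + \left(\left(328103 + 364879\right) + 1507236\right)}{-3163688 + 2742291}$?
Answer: $\frac{2647637}{421397} \approx 6.283$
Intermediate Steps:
$\frac{-4847855 + \left(\left(328103 + 364879\right) + 1507236\right)}{-3163688 + 2742291} = \frac{-4847855 + \left(692982 + 1507236\right)}{-421397} = \left(-4847855 + 2200218\right) \left(- \frac{1}{421397}\right) = \left(-2647637\right) \left(- \frac{1}{421397}\right) = \frac{2647637}{421397}$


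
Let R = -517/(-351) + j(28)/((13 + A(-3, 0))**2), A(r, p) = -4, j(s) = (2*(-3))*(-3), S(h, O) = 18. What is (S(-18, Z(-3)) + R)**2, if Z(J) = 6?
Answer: 47789569/123201 ≈ 387.90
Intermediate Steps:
j(s) = 18 (j(s) = -6*(-3) = 18)
R = 595/351 (R = -517/(-351) + 18/((13 - 4)**2) = -517*(-1/351) + 18/(9**2) = 517/351 + 18/81 = 517/351 + 18*(1/81) = 517/351 + 2/9 = 595/351 ≈ 1.6952)
(S(-18, Z(-3)) + R)**2 = (18 + 595/351)**2 = (6913/351)**2 = 47789569/123201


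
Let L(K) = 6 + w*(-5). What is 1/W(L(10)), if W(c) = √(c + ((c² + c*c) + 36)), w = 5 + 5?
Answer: √966/1932 ≈ 0.016087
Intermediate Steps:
w = 10
L(K) = -44 (L(K) = 6 + 10*(-5) = 6 - 50 = -44)
W(c) = √(36 + c + 2*c²) (W(c) = √(c + ((c² + c²) + 36)) = √(c + (2*c² + 36)) = √(c + (36 + 2*c²)) = √(36 + c + 2*c²))
1/W(L(10)) = 1/(√(36 - 44 + 2*(-44)²)) = 1/(√(36 - 44 + 2*1936)) = 1/(√(36 - 44 + 3872)) = 1/(√3864) = 1/(2*√966) = √966/1932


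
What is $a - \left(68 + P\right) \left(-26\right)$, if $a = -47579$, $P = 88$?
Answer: $-43523$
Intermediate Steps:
$a - \left(68 + P\right) \left(-26\right) = -47579 - \left(68 + 88\right) \left(-26\right) = -47579 - 156 \left(-26\right) = -47579 - -4056 = -47579 + 4056 = -43523$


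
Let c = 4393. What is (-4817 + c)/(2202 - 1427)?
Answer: -424/775 ≈ -0.54710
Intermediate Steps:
(-4817 + c)/(2202 - 1427) = (-4817 + 4393)/(2202 - 1427) = -424/775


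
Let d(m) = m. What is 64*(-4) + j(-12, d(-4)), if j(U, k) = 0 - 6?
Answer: -262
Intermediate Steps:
j(U, k) = -6
64*(-4) + j(-12, d(-4)) = 64*(-4) - 6 = -256 - 6 = -262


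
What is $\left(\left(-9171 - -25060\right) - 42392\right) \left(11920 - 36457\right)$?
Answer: $650304111$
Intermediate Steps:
$\left(\left(-9171 - -25060\right) - 42392\right) \left(11920 - 36457\right) = \left(\left(-9171 + 25060\right) - 42392\right) \left(-24537\right) = \left(15889 - 42392\right) \left(-24537\right) = \left(-26503\right) \left(-24537\right) = 650304111$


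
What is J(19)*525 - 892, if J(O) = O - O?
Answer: -892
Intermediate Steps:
J(O) = 0
J(19)*525 - 892 = 0*525 - 892 = 0 - 892 = -892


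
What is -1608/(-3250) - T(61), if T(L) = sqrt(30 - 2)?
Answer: 804/1625 - 2*sqrt(7) ≈ -4.7967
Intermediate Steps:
T(L) = 2*sqrt(7) (T(L) = sqrt(28) = 2*sqrt(7))
-1608/(-3250) - T(61) = -1608/(-3250) - 2*sqrt(7) = -1608*(-1/3250) - 2*sqrt(7) = 804/1625 - 2*sqrt(7)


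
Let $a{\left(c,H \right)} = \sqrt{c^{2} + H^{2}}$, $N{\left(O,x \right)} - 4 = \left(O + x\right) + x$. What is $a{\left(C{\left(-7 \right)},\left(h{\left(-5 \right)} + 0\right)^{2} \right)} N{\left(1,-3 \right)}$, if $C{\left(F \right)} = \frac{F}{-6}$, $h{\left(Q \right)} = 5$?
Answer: $- \frac{\sqrt{22549}}{6} \approx -25.027$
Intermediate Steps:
$N{\left(O,x \right)} = 4 + O + 2 x$ ($N{\left(O,x \right)} = 4 + \left(\left(O + x\right) + x\right) = 4 + \left(O + 2 x\right) = 4 + O + 2 x$)
$C{\left(F \right)} = - \frac{F}{6}$ ($C{\left(F \right)} = F \left(- \frac{1}{6}\right) = - \frac{F}{6}$)
$a{\left(c,H \right)} = \sqrt{H^{2} + c^{2}}$
$a{\left(C{\left(-7 \right)},\left(h{\left(-5 \right)} + 0\right)^{2} \right)} N{\left(1,-3 \right)} = \sqrt{\left(\left(5 + 0\right)^{2}\right)^{2} + \left(\left(- \frac{1}{6}\right) \left(-7\right)\right)^{2}} \left(4 + 1 + 2 \left(-3\right)\right) = \sqrt{\left(5^{2}\right)^{2} + \left(\frac{7}{6}\right)^{2}} \left(4 + 1 - 6\right) = \sqrt{25^{2} + \frac{49}{36}} \left(-1\right) = \sqrt{625 + \frac{49}{36}} \left(-1\right) = \sqrt{\frac{22549}{36}} \left(-1\right) = \frac{\sqrt{22549}}{6} \left(-1\right) = - \frac{\sqrt{22549}}{6}$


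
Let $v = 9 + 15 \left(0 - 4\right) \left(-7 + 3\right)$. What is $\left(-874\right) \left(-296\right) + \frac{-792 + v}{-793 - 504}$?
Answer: $\frac{335539631}{1297} \approx 2.587 \cdot 10^{5}$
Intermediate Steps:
$v = 249$ ($v = 9 + 15 \left(\left(-4\right) \left(-4\right)\right) = 9 + 15 \cdot 16 = 9 + 240 = 249$)
$\left(-874\right) \left(-296\right) + \frac{-792 + v}{-793 - 504} = \left(-874\right) \left(-296\right) + \frac{-792 + 249}{-793 - 504} = 258704 - \frac{543}{-1297} = 258704 - - \frac{543}{1297} = 258704 + \frac{543}{1297} = \frac{335539631}{1297}$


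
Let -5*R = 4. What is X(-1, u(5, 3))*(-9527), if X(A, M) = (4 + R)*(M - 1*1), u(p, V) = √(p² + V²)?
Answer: 152432/5 - 152432*√34/5 ≈ -1.4728e+5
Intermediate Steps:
R = -⅘ (R = -⅕*4 = -⅘ ≈ -0.80000)
u(p, V) = √(V² + p²)
X(A, M) = -16/5 + 16*M/5 (X(A, M) = (4 - ⅘)*(M - 1*1) = 16*(M - 1)/5 = 16*(-1 + M)/5 = -16/5 + 16*M/5)
X(-1, u(5, 3))*(-9527) = (-16/5 + 16*√(3² + 5²)/5)*(-9527) = (-16/5 + 16*√(9 + 25)/5)*(-9527) = (-16/5 + 16*√34/5)*(-9527) = 152432/5 - 152432*√34/5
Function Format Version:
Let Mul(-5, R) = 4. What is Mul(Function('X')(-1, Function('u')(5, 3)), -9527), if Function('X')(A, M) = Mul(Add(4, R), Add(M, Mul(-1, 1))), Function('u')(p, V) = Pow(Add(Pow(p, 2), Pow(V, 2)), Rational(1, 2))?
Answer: Add(Rational(152432, 5), Mul(Rational(-152432, 5), Pow(34, Rational(1, 2)))) ≈ -1.4728e+5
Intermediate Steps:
R = Rational(-4, 5) (R = Mul(Rational(-1, 5), 4) = Rational(-4, 5) ≈ -0.80000)
Function('u')(p, V) = Pow(Add(Pow(V, 2), Pow(p, 2)), Rational(1, 2))
Function('X')(A, M) = Add(Rational(-16, 5), Mul(Rational(16, 5), M)) (Function('X')(A, M) = Mul(Add(4, Rational(-4, 5)), Add(M, Mul(-1, 1))) = Mul(Rational(16, 5), Add(M, -1)) = Mul(Rational(16, 5), Add(-1, M)) = Add(Rational(-16, 5), Mul(Rational(16, 5), M)))
Mul(Function('X')(-1, Function('u')(5, 3)), -9527) = Mul(Add(Rational(-16, 5), Mul(Rational(16, 5), Pow(Add(Pow(3, 2), Pow(5, 2)), Rational(1, 2)))), -9527) = Mul(Add(Rational(-16, 5), Mul(Rational(16, 5), Pow(Add(9, 25), Rational(1, 2)))), -9527) = Mul(Add(Rational(-16, 5), Mul(Rational(16, 5), Pow(34, Rational(1, 2)))), -9527) = Add(Rational(152432, 5), Mul(Rational(-152432, 5), Pow(34, Rational(1, 2))))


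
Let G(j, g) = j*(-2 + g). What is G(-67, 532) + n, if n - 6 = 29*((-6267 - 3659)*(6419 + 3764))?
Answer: -2931252786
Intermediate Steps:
n = -2931217276 (n = 6 + 29*((-6267 - 3659)*(6419 + 3764)) = 6 + 29*(-9926*10183) = 6 + 29*(-101076458) = 6 - 2931217282 = -2931217276)
G(-67, 532) + n = -67*(-2 + 532) - 2931217276 = -67*530 - 2931217276 = -35510 - 2931217276 = -2931252786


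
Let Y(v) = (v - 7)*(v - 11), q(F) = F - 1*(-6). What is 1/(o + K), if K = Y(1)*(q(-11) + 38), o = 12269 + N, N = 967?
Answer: 1/15216 ≈ 6.5720e-5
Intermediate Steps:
q(F) = 6 + F (q(F) = F + 6 = 6 + F)
Y(v) = (-11 + v)*(-7 + v) (Y(v) = (-7 + v)*(-11 + v) = (-11 + v)*(-7 + v))
o = 13236 (o = 12269 + 967 = 13236)
K = 1980 (K = (77 + 1² - 18*1)*((6 - 11) + 38) = (77 + 1 - 18)*(-5 + 38) = 60*33 = 1980)
1/(o + K) = 1/(13236 + 1980) = 1/15216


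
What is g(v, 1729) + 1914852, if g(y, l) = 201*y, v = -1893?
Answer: 1534359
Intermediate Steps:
g(v, 1729) + 1914852 = 201*(-1893) + 1914852 = -380493 + 1914852 = 1534359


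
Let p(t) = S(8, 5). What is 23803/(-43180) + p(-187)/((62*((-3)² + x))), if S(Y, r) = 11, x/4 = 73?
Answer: -221868303/402912580 ≈ -0.55066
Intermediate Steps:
x = 292 (x = 4*73 = 292)
p(t) = 11
23803/(-43180) + p(-187)/((62*((-3)² + x))) = 23803/(-43180) + 11/((62*((-3)² + 292))) = 23803*(-1/43180) + 11/((62*(9 + 292))) = -23803/43180 + 11/((62*301)) = -23803/43180 + 11/18662 = -221868303/402912580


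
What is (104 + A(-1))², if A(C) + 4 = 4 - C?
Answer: 11025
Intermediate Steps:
A(C) = -C (A(C) = -4 + (4 - C) = -C)
(104 + A(-1))² = (104 - 1*(-1))² = (104 + 1)² = 105² = 11025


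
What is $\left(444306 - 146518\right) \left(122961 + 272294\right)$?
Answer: $117702195940$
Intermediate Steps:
$\left(444306 - 146518\right) \left(122961 + 272294\right) = \left(444306 - 146518\right) 395255 = 297788 \cdot 395255 = 117702195940$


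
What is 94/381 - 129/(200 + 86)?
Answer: -22265/108966 ≈ -0.20433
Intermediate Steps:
94/381 - 129/(200 + 86) = 94*(1/381) - 129/286 = 94/381 - 129*1/286 = 94/381 - 129/286 = -22265/108966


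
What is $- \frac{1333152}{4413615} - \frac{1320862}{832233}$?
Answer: $- \frac{2313089808182}{1224385350765} \approx -1.8892$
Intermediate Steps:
$- \frac{1333152}{4413615} - \frac{1320862}{832233} = \left(-1333152\right) \frac{1}{4413615} - \frac{1320862}{832233} = - \frac{444384}{1471205} - \frac{1320862}{832233} = - \frac{2313089808182}{1224385350765}$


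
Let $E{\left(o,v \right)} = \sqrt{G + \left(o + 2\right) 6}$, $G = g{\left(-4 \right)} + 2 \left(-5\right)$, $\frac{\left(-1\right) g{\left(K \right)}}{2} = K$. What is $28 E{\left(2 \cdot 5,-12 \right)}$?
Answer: $28 \sqrt{70} \approx 234.26$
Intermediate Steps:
$g{\left(K \right)} = - 2 K$
$G = -2$ ($G = \left(-2\right) \left(-4\right) + 2 \left(-5\right) = 8 - 10 = -2$)
$E{\left(o,v \right)} = \sqrt{10 + 6 o}$ ($E{\left(o,v \right)} = \sqrt{-2 + \left(o + 2\right) 6} = \sqrt{-2 + \left(2 + o\right) 6} = \sqrt{-2 + \left(12 + 6 o\right)} = \sqrt{10 + 6 o}$)
$28 E{\left(2 \cdot 5,-12 \right)} = 28 \sqrt{10 + 6 \cdot 2 \cdot 5} = 28 \sqrt{10 + 6 \cdot 10} = 28 \sqrt{10 + 60} = 28 \sqrt{70}$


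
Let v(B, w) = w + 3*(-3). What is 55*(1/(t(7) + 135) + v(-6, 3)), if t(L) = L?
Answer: -46805/142 ≈ -329.61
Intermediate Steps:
v(B, w) = -9 + w (v(B, w) = w - 9 = -9 + w)
55*(1/(t(7) + 135) + v(-6, 3)) = 55*(1/(7 + 135) + (-9 + 3)) = 55*(1/142 - 6) = 55*(-851/142) = -46805/142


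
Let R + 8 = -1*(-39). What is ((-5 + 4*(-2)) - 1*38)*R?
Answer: -1581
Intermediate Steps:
R = 31 (R = -8 - 1*(-39) = -8 + 39 = 31)
((-5 + 4*(-2)) - 1*38)*R = ((-5 + 4*(-2)) - 1*38)*31 = ((-5 - 8) - 38)*31 = (-13 - 38)*31 = -51*31 = -1581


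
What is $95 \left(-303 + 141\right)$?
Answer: $-15390$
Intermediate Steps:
$95 \left(-303 + 141\right) = 95 \left(-162\right) = -15390$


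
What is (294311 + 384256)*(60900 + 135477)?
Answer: 133254951759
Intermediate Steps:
(294311 + 384256)*(60900 + 135477) = 678567*196377 = 133254951759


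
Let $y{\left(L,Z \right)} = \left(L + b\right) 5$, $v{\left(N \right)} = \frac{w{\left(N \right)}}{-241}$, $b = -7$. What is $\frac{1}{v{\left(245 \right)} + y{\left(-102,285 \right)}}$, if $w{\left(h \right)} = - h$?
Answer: $- \frac{241}{131100} \approx -0.0018383$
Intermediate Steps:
$v{\left(N \right)} = \frac{N}{241}$ ($v{\left(N \right)} = \frac{\left(-1\right) N}{-241} = - N \left(- \frac{1}{241}\right) = \frac{N}{241}$)
$y{\left(L,Z \right)} = -35 + 5 L$ ($y{\left(L,Z \right)} = \left(L - 7\right) 5 = \left(-7 + L\right) 5 = -35 + 5 L$)
$\frac{1}{v{\left(245 \right)} + y{\left(-102,285 \right)}} = \frac{1}{\frac{1}{241} \cdot 245 + \left(-35 + 5 \left(-102\right)\right)} = \frac{1}{\frac{245}{241} - 545} = \frac{1}{- \frac{131100}{241}} = - \frac{241}{131100}$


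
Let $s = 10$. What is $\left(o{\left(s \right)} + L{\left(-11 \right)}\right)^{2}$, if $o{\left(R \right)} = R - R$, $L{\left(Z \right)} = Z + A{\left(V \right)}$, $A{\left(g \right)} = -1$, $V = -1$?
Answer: $144$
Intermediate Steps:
$L{\left(Z \right)} = -1 + Z$ ($L{\left(Z \right)} = Z - 1 = -1 + Z$)
$o{\left(R \right)} = 0$
$\left(o{\left(s \right)} + L{\left(-11 \right)}\right)^{2} = \left(0 - 12\right)^{2} = \left(-12\right)^{2} = 144$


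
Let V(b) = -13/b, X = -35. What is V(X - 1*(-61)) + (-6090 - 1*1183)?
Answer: -14547/2 ≈ -7273.5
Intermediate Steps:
V(X - 1*(-61)) + (-6090 - 1*1183) = -13/(-35 - 1*(-61)) + (-6090 - 1*1183) = -13/(-35 + 61) + (-6090 - 1183) = -13/26 - 7273 = -13*1/26 - 7273 = -1/2 - 7273 = -14547/2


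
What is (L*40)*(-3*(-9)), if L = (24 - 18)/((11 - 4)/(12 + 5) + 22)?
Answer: 36720/127 ≈ 289.13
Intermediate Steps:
L = 34/127 (L = 6/(7/17 + 22) = 6/(381/17) = 6*(17/381) = 34/127 ≈ 0.26772)
(L*40)*(-3*(-9)) = ((34/127)*40)*(-3*(-9)) = (1360/127)*27 = 36720/127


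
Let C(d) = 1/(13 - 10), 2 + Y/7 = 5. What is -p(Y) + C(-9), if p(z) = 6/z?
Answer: 1/21 ≈ 0.047619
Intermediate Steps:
Y = 21 (Y = -14 + 7*5 = -14 + 35 = 21)
C(d) = ⅓ (C(d) = 1/3 = ⅓)
-p(Y) + C(-9) = -6/21 + ⅓ = -1*2/7 + ⅓ = -2/7 + ⅓ = 1/21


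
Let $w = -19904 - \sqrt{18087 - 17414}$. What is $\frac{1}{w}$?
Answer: $- \frac{19904}{396168543} + \frac{\sqrt{673}}{396168543} \approx -5.0176 \cdot 10^{-5}$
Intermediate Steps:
$w = -19904 - \sqrt{673} \approx -19930.0$
$\frac{1}{w} = \frac{1}{-19904 - \sqrt{673}}$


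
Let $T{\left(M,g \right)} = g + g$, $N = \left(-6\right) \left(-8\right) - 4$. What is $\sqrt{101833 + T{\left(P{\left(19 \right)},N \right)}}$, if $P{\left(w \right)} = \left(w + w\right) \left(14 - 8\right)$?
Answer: $\sqrt{101921} \approx 319.25$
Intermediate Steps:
$P{\left(w \right)} = 12 w$ ($P{\left(w \right)} = 2 w 6 = 12 w$)
$N = 44$ ($N = 48 - 4 = 44$)
$T{\left(M,g \right)} = 2 g$
$\sqrt{101833 + T{\left(P{\left(19 \right)},N \right)}} = \sqrt{101833 + 2 \cdot 44} = \sqrt{101833 + 88} = \sqrt{101921}$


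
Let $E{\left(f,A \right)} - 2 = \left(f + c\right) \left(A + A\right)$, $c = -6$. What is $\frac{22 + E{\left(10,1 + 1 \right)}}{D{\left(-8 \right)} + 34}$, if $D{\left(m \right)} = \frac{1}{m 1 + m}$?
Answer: $\frac{640}{543} \approx 1.1786$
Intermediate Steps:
$D{\left(m \right)} = \frac{1}{2 m}$ ($D{\left(m \right)} = \frac{1}{m + m} = \frac{1}{2 m}$)
$E{\left(f,A \right)} = 2 + 2 A \left(-6 + f\right)$ ($E{\left(f,A \right)} = 2 + \left(f - 6\right) \left(A + A\right) = 2 + \left(-6 + f\right) 2 A = 2 + 2 A \left(-6 + f\right)$)
$\frac{22 + E{\left(10,1 + 1 \right)}}{D{\left(-8 \right)} + 34} = \frac{22 + \left(2 - 12 \left(1 + 1\right) + 2 \left(1 + 1\right) 10\right)}{\frac{1}{2 \left(-8\right)} + 34} = \frac{22 + \left(2 - 24 + 2 \cdot 2 \cdot 10\right)}{\frac{1}{2} \left(- \frac{1}{8}\right) + 34} = \frac{22 + \left(2 - 24 + 40\right)}{- \frac{1}{16} + 34} = \frac{22 + 18}{\frac{543}{16}} = 40 \cdot \frac{16}{543} = \frac{640}{543}$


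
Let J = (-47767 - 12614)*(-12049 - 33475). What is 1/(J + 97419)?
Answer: 1/2748882063 ≈ 3.6378e-10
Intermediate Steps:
J = 2748784644 (J = -60381*(-45524) = 2748784644)
1/(J + 97419) = 1/(2748784644 + 97419) = 1/2748882063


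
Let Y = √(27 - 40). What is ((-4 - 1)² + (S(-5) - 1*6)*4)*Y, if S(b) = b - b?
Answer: I*√13 ≈ 3.6056*I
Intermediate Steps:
Y = I*√13 (Y = √(-13) = I*√13 ≈ 3.6056*I)
S(b) = 0
((-4 - 1)² + (S(-5) - 1*6)*4)*Y = ((-4 - 1)² + (0 - 1*6)*4)*(I*√13) = ((-5)² + (0 - 6)*4)*(I*√13) = (25 - 6*4)*(I*√13) = (25 - 24)*(I*√13) = 1*(I*√13) = I*√13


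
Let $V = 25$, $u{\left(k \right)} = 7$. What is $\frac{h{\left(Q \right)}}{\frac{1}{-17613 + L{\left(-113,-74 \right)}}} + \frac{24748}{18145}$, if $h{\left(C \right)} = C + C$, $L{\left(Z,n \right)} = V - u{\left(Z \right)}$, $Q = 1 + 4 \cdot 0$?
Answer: $- \frac{638497802}{18145} \approx -35189.0$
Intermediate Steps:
$Q = 1$ ($Q = 1 + 0 = 1$)
$L{\left(Z,n \right)} = 18$ ($L{\left(Z,n \right)} = 25 - 7 = 18$)
$h{\left(C \right)} = 2 C$
$\frac{h{\left(Q \right)}}{\frac{1}{-17613 + L{\left(-113,-74 \right)}}} + \frac{24748}{18145} = \frac{2 \cdot 1}{\frac{1}{-17613 + 18}} + \frac{24748}{18145} = \frac{2}{\frac{1}{-17595}} + 24748 \cdot \frac{1}{18145} = \frac{2}{- \frac{1}{17595}} + \frac{24748}{18145} = 2 \left(-17595\right) + \frac{24748}{18145} = -35190 + \frac{24748}{18145} = - \frac{638497802}{18145}$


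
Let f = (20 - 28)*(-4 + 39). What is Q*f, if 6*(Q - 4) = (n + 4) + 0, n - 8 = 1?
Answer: -5180/3 ≈ -1726.7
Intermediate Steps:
n = 9 (n = 8 + 1 = 9)
f = -280 (f = -8*35 = -280)
Q = 37/6 (Q = 4 + ((9 + 4) + 0)/6 = 4 + (13 + 0)/6 = 4 + (⅙)*13 = 4 + 13/6 = 37/6 ≈ 6.1667)
Q*f = (37/6)*(-280) = -5180/3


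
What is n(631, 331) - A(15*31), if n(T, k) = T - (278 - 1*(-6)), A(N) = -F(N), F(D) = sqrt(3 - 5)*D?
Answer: 347 + 465*I*sqrt(2) ≈ 347.0 + 657.61*I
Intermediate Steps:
F(D) = I*D*sqrt(2) (F(D) = sqrt(-2)*D = (I*sqrt(2))*D = I*D*sqrt(2))
A(N) = -I*N*sqrt(2)
n(T, k) = -284 + T (n(T, k) = T - (278 + 6) = T - 1*284 = T - 284 = -284 + T)
n(631, 331) - A(15*31) = (-284 + 631) - (-1)*I*15*31*sqrt(2) = 347 - (-1)*I*465*sqrt(2) = 347 - (-465)*I*sqrt(2) = 347 + 465*I*sqrt(2)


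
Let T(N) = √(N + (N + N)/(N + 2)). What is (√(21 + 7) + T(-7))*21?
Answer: 42*√7 + 21*I*√105/5 ≈ 111.12 + 43.037*I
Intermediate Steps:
T(N) = √(N + 2*N/(2 + N)) (T(N) = √(N + (2*N)/(2 + N)) = √(N + 2*N/(2 + N)))
(√(21 + 7) + T(-7))*21 = (√(21 + 7) + √(-7*(4 - 7)/(2 - 7)))*21 = (√28 + √(-7*(-3)/(-5)))*21 = (2*√7 + √(-7*(-⅕)*(-3)))*21 = (2*√7 + √(-21/5))*21 = (2*√7 + I*√105/5)*21 = 42*√7 + 21*I*√105/5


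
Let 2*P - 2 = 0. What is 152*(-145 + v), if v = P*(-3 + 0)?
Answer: -22496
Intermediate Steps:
P = 1 (P = 1 + (½)*0 = 1 + 0 = 1)
v = -3 (v = 1*(-3 + 0) = 1*(-3) = -3)
152*(-145 + v) = 152*(-145 - 3) = 152*(-148) = -22496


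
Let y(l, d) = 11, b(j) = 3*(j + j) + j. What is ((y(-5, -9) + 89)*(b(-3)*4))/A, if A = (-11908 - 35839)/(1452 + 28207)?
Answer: 1873200/359 ≈ 5217.8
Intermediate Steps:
b(j) = 7*j (b(j) = 3*(2*j) + j = 6*j + j = 7*j)
A = -359/223 (A = -47747/29659 = -47747*1/29659 = -359/223 ≈ -1.6099)
((y(-5, -9) + 89)*(b(-3)*4))/A = ((11 + 89)*((7*(-3))*4))/(-359/223) = (100*(-21*4))*(-223/359) = (100*(-84))*(-223/359) = -8400*(-223/359) = 1873200/359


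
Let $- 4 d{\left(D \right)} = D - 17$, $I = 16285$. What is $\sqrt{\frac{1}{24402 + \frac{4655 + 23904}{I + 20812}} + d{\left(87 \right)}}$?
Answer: $\frac{i \sqrt{57365773120078956066}}{1810539106} \approx 4.1833 i$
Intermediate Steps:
$d{\left(D \right)} = \frac{17}{4} - \frac{D}{4}$ ($d{\left(D \right)} = - \frac{D - 17}{4} = - \frac{-17 + D}{4} = \frac{17}{4} - \frac{D}{4}$)
$\sqrt{\frac{1}{24402 + \frac{4655 + 23904}{I + 20812}} + d{\left(87 \right)}} = \sqrt{\frac{1}{24402 + \frac{4655 + 23904}{16285 + 20812}} + \left(\frac{17}{4} - \frac{87}{4}\right)} = \sqrt{\frac{1}{24402 + \frac{28559}{37097}} + \left(\frac{17}{4} - \frac{87}{4}\right)} = \sqrt{\frac{1}{24402 + 28559 \cdot \frac{1}{37097}} - \frac{35}{2}} = \sqrt{\frac{1}{24402 + \frac{28559}{37097}} - \frac{35}{2}} = \sqrt{\frac{1}{\frac{905269553}{37097}} - \frac{35}{2}} = \sqrt{\frac{37097}{905269553} - \frac{35}{2}} = \sqrt{- \frac{31684360161}{1810539106}} = \frac{i \sqrt{57365773120078956066}}{1810539106}$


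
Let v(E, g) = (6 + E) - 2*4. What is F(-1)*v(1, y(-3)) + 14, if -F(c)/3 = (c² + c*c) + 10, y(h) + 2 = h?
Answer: 50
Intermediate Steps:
y(h) = -2 + h
v(E, g) = -2 + E (v(E, g) = (6 + E) - 8 = -2 + E)
F(c) = -30 - 6*c² (F(c) = -3*((c² + c*c) + 10) = -3*((c² + c²) + 10) = -3*(2*c² + 10) = -3*(10 + 2*c²) = -30 - 6*c²)
F(-1)*v(1, y(-3)) + 14 = (-30 - 6*(-1)²)*(-2 + 1) + 14 = (-30 - 6*1)*(-1) + 14 = (-30 - 6)*(-1) + 14 = -36*(-1) + 14 = 36 + 14 = 50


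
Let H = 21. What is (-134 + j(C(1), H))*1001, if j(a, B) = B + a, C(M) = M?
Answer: -112112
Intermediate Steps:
(-134 + j(C(1), H))*1001 = (-134 + (21 + 1))*1001 = (-134 + 22)*1001 = -112*1001 = -112112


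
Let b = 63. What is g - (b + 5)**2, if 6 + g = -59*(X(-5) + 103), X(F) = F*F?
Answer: -12182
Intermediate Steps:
X(F) = F**2
g = -7558 (g = -6 - 59*((-5)**2 + 103) = -6 - 59*(25 + 103) = -6 - 59*128 = -6 - 7552 = -7558)
g - (b + 5)**2 = -7558 - (63 + 5)**2 = -7558 - 1*68**2 = -7558 - 1*4624 = -7558 - 4624 = -12182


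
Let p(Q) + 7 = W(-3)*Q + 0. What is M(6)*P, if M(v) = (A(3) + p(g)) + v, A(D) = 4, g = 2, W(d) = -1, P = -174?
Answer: -174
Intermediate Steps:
p(Q) = -7 - Q (p(Q) = -7 + (-Q + 0) = -7 - Q)
M(v) = -5 + v (M(v) = (4 + (-7 - 1*2)) + v = (4 + (-7 - 2)) + v = (4 - 9) + v = -5 + v)
M(6)*P = (-5 + 6)*(-174) = 1*(-174) = -174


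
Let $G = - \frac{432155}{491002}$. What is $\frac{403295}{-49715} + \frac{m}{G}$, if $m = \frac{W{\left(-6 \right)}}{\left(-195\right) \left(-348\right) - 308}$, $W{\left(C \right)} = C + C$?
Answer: $- \frac{294326790535051}{36283168541260} \approx -8.1119$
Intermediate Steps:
$W{\left(C \right)} = 2 C$
$m = - \frac{3}{16888}$ ($m = \frac{2 \left(-6\right)}{\left(-195\right) \left(-348\right) - 308} = - \frac{12}{67860 - 308} = - \frac{12}{67552} = \left(-12\right) \frac{1}{67552} = - \frac{3}{16888} \approx -0.00017764$)
$G = - \frac{432155}{491002}$ ($G = \left(-432155\right) \frac{1}{491002} = - \frac{432155}{491002} \approx -0.88015$)
$\frac{403295}{-49715} + \frac{m}{G} = \frac{403295}{-49715} - \frac{3}{16888 \left(- \frac{432155}{491002}\right)} = 403295 \left(- \frac{1}{49715}\right) - - \frac{736503}{3649116820} = - \frac{80659}{9943} + \frac{736503}{3649116820} = - \frac{294326790535051}{36283168541260}$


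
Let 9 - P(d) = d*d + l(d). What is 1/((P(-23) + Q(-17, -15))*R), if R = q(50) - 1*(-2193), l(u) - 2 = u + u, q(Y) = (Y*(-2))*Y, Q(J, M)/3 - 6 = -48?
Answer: 1/1689814 ≈ 5.9178e-7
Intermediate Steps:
Q(J, M) = -126 (Q(J, M) = 18 + 3*(-48) = 18 - 144 = -126)
q(Y) = -2*Y**2 (q(Y) = (-2*Y)*Y = -2*Y**2)
l(u) = 2 + 2*u (l(u) = 2 + (u + u) = 2 + 2*u)
P(d) = 7 - d**2 - 2*d (P(d) = 9 - (d*d + (2 + 2*d)) = 9 - (d**2 + (2 + 2*d)) = 9 - (2 + d**2 + 2*d) = 9 + (-2 - d**2 - 2*d) = 7 - d**2 - 2*d)
R = -2807 (R = -2*50**2 - 1*(-2193) = -2*2500 + 2193 = -5000 + 2193 = -2807)
1/((P(-23) + Q(-17, -15))*R) = 1/((7 - 1*(-23)**2 - 2*(-23)) - 126*(-2807)) = -1/2807/((7 - 1*529 + 46) - 126) = -1/2807/((7 - 529 + 46) - 126) = -1/2807/(-476 - 126) = -1/2807/(-602) = -1/602*(-1/2807) = 1/1689814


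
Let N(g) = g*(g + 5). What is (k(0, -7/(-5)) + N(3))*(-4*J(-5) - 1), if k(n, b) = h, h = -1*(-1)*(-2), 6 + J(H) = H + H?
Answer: 1386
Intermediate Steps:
N(g) = g*(5 + g)
J(H) = -6 + 2*H (J(H) = -6 + (H + H) = -6 + 2*H)
h = -2 (h = 1*(-2) = -2)
k(n, b) = -2
(k(0, -7/(-5)) + N(3))*(-4*J(-5) - 1) = (-2 + 3*(5 + 3))*(-4*(-6 + 2*(-5)) - 1) = (-2 + 3*8)*(-4*(-6 - 10) - 1) = (-2 + 24)*(-4*(-16) - 1) = 22*(64 - 1) = 22*63 = 1386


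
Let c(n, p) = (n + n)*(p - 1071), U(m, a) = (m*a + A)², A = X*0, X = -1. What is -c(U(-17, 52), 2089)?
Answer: -1591044416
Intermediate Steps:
A = 0 (A = -1*0 = 0)
U(m, a) = a²*m² (U(m, a) = (m*a + 0)² = (a*m + 0)² = (a*m)² = a²*m²)
c(n, p) = 2*n*(-1071 + p) (c(n, p) = (2*n)*(-1071 + p) = 2*n*(-1071 + p))
-c(U(-17, 52), 2089) = -2*52²*(-17)²*(-1071 + 2089) = -2*2704*289*1018 = -2*781456*1018 = -1*1591044416 = -1591044416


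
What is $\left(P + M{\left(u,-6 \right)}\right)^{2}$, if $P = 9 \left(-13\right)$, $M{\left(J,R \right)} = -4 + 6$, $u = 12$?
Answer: $13225$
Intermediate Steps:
$M{\left(J,R \right)} = 2$
$P = -117$
$\left(P + M{\left(u,-6 \right)}\right)^{2} = \left(-117 + 2\right)^{2} = \left(-115\right)^{2} = 13225$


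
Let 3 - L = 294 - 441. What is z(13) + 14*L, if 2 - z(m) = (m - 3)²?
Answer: 2002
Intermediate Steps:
L = 150 (L = 3 - (294 - 441) = 3 - 1*(-147) = 3 + 147 = 150)
z(m) = 2 - (-3 + m)² (z(m) = 2 - (m - 3)² = 2 - (-3 + m)²)
z(13) + 14*L = (2 - (-3 + 13)²) + 14*150 = (2 - 1*10²) + 2100 = (2 - 1*100) + 2100 = (2 - 100) + 2100 = -98 + 2100 = 2002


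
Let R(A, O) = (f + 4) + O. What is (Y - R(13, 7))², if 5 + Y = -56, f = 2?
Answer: 5476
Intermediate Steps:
R(A, O) = 6 + O (R(A, O) = (2 + 4) + O = 6 + O)
Y = -61 (Y = -5 - 56 = -61)
(Y - R(13, 7))² = (-61 - (6 + 7))² = (-61 - 1*13)² = (-61 - 13)² = (-74)² = 5476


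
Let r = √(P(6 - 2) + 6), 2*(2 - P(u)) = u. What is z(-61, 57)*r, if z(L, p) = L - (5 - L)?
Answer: -127*√6 ≈ -311.08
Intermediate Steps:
P(u) = 2 - u/2
z(L, p) = -5 + 2*L (z(L, p) = L + (-5 + L) = -5 + 2*L)
r = √6 (r = √((2 - (6 - 2)/2) + 6) = √((2 - ½*4) + 6) = √((2 - 2) + 6) = √(0 + 6) = √6 ≈ 2.4495)
z(-61, 57)*r = (-5 + 2*(-61))*√6 = (-5 - 122)*√6 = -127*√6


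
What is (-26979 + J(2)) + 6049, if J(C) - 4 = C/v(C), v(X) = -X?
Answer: -20927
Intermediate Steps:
J(C) = 3 (J(C) = 4 + C/((-C)) = 4 + C*(-1/C) = 4 - 1 = 3)
(-26979 + J(2)) + 6049 = (-26979 + 3) + 6049 = -26976 + 6049 = -20927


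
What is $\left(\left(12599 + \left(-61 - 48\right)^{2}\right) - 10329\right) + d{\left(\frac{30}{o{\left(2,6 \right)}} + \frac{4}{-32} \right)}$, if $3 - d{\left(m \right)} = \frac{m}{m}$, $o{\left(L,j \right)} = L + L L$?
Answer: $14153$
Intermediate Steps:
$o{\left(L,j \right)} = L + L^{2}$
$d{\left(m \right)} = 2$ ($d{\left(m \right)} = 3 - \frac{m}{m} = 3 - 1 = 2$)
$\left(\left(12599 + \left(-61 - 48\right)^{2}\right) - 10329\right) + d{\left(\frac{30}{o{\left(2,6 \right)}} + \frac{4}{-32} \right)} = \left(\left(12599 + \left(-61 - 48\right)^{2}\right) - 10329\right) + 2 = \left(\left(12599 + \left(-109\right)^{2}\right) - 10329\right) + 2 = \left(\left(12599 + 11881\right) - 10329\right) + 2 = \left(24480 - 10329\right) + 2 = 14151 + 2 = 14153$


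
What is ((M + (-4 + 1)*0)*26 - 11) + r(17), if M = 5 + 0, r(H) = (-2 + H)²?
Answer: 344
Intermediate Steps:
M = 5
((M + (-4 + 1)*0)*26 - 11) + r(17) = ((5 + (-4 + 1)*0)*26 - 11) + (-2 + 17)² = ((5 - 3*0)*26 - 11) + 15² = ((5 + 0)*26 - 11) + 225 = (5*26 - 11) + 225 = (130 - 11) + 225 = 119 + 225 = 344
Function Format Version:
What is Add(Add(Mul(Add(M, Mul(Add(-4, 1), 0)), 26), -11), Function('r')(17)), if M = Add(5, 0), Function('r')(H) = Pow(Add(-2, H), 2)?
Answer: 344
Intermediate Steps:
M = 5
Add(Add(Mul(Add(M, Mul(Add(-4, 1), 0)), 26), -11), Function('r')(17)) = Add(Add(Mul(Add(5, Mul(Add(-4, 1), 0)), 26), -11), Pow(Add(-2, 17), 2)) = Add(Add(Mul(Add(5, Mul(-3, 0)), 26), -11), Pow(15, 2)) = Add(Add(Mul(Add(5, 0), 26), -11), 225) = Add(Add(Mul(5, 26), -11), 225) = Add(Add(130, -11), 225) = Add(119, 225) = 344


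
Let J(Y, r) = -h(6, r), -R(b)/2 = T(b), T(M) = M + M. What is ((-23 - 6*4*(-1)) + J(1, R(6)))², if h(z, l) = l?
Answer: 625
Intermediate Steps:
T(M) = 2*M
R(b) = -4*b
J(Y, r) = -r
((-23 - 6*4*(-1)) + J(1, R(6)))² = ((-23 - 6*4*(-1)) - (-4)*6)² = ((-23 - 24*(-1)) - 1*(-24))² = ((-23 - 1*(-24)) + 24)² = ((-23 + 24) + 24)² = (1 + 24)² = 25² = 625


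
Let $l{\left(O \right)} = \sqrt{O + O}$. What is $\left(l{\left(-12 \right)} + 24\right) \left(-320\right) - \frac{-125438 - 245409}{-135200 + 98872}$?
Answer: $- \frac{279369887}{36328} - 640 i \sqrt{6} \approx -7690.2 - 1567.7 i$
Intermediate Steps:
$l{\left(O \right)} = \sqrt{2} \sqrt{O}$ ($l{\left(O \right)} = \sqrt{2 O} = \sqrt{2} \sqrt{O}$)
$\left(l{\left(-12 \right)} + 24\right) \left(-320\right) - \frac{-125438 - 245409}{-135200 + 98872} = \left(\sqrt{2} \sqrt{-12} + 24\right) \left(-320\right) - \frac{-125438 - 245409}{-135200 + 98872} = \left(\sqrt{2} \cdot 2 i \sqrt{3} + 24\right) \left(-320\right) - - \frac{370847}{-36328} = \left(2 i \sqrt{6} + 24\right) \left(-320\right) - \left(-370847\right) \left(- \frac{1}{36328}\right) = \left(24 + 2 i \sqrt{6}\right) \left(-320\right) - \frac{370847}{36328} = \left(-7680 - 640 i \sqrt{6}\right) - \frac{370847}{36328} = - \frac{279369887}{36328} - 640 i \sqrt{6}$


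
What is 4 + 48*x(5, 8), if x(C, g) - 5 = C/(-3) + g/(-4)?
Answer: 68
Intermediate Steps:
x(C, g) = 5 - C/3 - g/4 (x(C, g) = 5 + (C/(-3) + g/(-4)) = 5 + (C*(-⅓) + g*(-¼)) = 5 + (-C/3 - g/4) = 5 - C/3 - g/4)
4 + 48*x(5, 8) = 4 + 48*(5 - ⅓*5 - ¼*8) = 4 + 48*(5 - 5/3 - 2) = 4 + 48*(4/3) = 4 + 64 = 68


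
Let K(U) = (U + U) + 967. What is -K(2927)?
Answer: -6821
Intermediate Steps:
K(U) = 967 + 2*U (K(U) = 2*U + 967 = 967 + 2*U)
-K(2927) = -(967 + 2*2927) = -(967 + 5854) = -1*6821 = -6821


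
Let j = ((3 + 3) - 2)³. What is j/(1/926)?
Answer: 59264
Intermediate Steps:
j = 64 (j = (6 - 2)³ = 4³ = 64)
j/(1/926) = 64/(1/926) = 64*926 = 59264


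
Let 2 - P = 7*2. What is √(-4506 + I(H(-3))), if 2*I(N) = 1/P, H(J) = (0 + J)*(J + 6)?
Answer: I*√648870/12 ≈ 67.127*I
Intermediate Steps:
H(J) = J*(6 + J)
P = -12 (P = 2 - 7*2 = 2 - 1*14 = 2 - 14 = -12)
I(N) = -1/24 (I(N) = (½)/(-12) = (½)*(-1/12) = -1/24)
√(-4506 + I(H(-3))) = √(-4506 - 1/24) = √(-108145/24) = I*√648870/12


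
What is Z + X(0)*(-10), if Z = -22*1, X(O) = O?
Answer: -22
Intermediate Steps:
Z = -22
Z + X(0)*(-10) = -22 + 0*(-10) = -22 + 0 = -22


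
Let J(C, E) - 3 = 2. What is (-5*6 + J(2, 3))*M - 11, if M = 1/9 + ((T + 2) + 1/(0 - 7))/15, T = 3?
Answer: -1378/63 ≈ -21.873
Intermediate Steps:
J(C, E) = 5 (J(C, E) = 3 + 2 = 5)
M = 137/315 (M = 1/9 + ((3 + 2) + 1/(0 - 7))/15 = 1*(⅑) + (5 + 1/(-7))*(1/15) = ⅑ + (5 - ⅐)*(1/15) = ⅑ + (34/7)*(1/15) = ⅑ + 34/105 = 137/315 ≈ 0.43492)
(-5*6 + J(2, 3))*M - 11 = (-5*6 + 5)*(137/315) - 11 = (-30 + 5)*(137/315) - 11 = -25*137/315 - 11 = -685/63 - 11 = -1378/63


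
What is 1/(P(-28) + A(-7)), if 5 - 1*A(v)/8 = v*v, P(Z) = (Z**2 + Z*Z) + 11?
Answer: 1/1227 ≈ 0.00081500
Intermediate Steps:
P(Z) = 11 + 2*Z**2 (P(Z) = (Z**2 + Z**2) + 11 = 2*Z**2 + 11 = 11 + 2*Z**2)
A(v) = 40 - 8*v**2 (A(v) = 40 - 8*v*v = 40 - 8*v**2)
1/(P(-28) + A(-7)) = 1/((11 + 2*(-28)**2) + (40 - 8*(-7)**2)) = 1/((11 + 2*784) + (40 - 8*49)) = 1/((11 + 1568) + (40 - 392)) = 1/(1579 - 352) = 1/1227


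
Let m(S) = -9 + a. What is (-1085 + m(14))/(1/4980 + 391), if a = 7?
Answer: -5413260/1947181 ≈ -2.7800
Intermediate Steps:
m(S) = -2 (m(S) = -9 + 7 = -2)
(-1085 + m(14))/(1/4980 + 391) = (-1085 - 2)/(1/4980 + 391) = -1087/(1/4980 + 391) = -1087/1947181/4980 = -1087*4980/1947181 = -5413260/1947181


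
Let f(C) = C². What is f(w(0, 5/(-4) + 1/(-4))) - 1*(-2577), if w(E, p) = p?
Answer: 10317/4 ≈ 2579.3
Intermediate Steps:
f(w(0, 5/(-4) + 1/(-4))) - 1*(-2577) = (5/(-4) + 1/(-4))² - 1*(-2577) = (5*(-¼) + 1*(-¼))² + 2577 = (-5/4 - ¼)² + 2577 = (-3/2)² + 2577 = 9/4 + 2577 = 10317/4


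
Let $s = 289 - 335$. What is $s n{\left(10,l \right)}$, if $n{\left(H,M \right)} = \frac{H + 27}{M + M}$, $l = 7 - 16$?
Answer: $\frac{851}{9} \approx 94.556$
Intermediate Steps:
$s = -46$
$l = -9$
$n{\left(H,M \right)} = \frac{27 + H}{2 M}$
$s n{\left(10,l \right)} = - 46 \frac{27 + 10}{2 \left(-9\right)} = - 46 \cdot \frac{1}{2} \left(- \frac{1}{9}\right) 37 = \left(-46\right) \left(- \frac{37}{18}\right) = \frac{851}{9}$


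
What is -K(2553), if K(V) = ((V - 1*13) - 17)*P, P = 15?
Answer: -37845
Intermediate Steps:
K(V) = -450 + 15*V (K(V) = ((V - 1*13) - 17)*15 = ((V - 13) - 17)*15 = ((-13 + V) - 17)*15 = (-30 + V)*15 = -450 + 15*V)
-K(2553) = -(-450 + 15*2553) = -(-450 + 38295) = -1*37845 = -37845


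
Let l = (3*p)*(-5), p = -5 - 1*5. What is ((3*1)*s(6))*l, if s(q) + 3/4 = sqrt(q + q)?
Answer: -675/2 + 900*sqrt(3) ≈ 1221.3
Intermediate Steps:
s(q) = -3/4 + sqrt(2)*sqrt(q) (s(q) = -3/4 + sqrt(q + q) = -3/4 + sqrt(2*q) = -3/4 + sqrt(2)*sqrt(q))
p = -10 (p = -5 - 5 = -10)
l = 150 (l = (3*(-10))*(-5) = -30*(-5) = 150)
((3*1)*s(6))*l = ((3*1)*(-3/4 + sqrt(2)*sqrt(6)))*150 = (3*(-3/4 + 2*sqrt(3)))*150 = (-9/4 + 6*sqrt(3))*150 = -675/2 + 900*sqrt(3)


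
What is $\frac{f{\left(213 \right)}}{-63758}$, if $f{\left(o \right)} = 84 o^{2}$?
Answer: $- \frac{26838}{449} \approx -59.773$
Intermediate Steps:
$\frac{f{\left(213 \right)}}{-63758} = \frac{84 \cdot 213^{2}}{-63758} = 84 \cdot 45369 \left(- \frac{1}{63758}\right) = 3810996 \left(- \frac{1}{63758}\right) = - \frac{26838}{449}$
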